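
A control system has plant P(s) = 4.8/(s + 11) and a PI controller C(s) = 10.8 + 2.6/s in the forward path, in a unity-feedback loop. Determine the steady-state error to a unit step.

The open loop C(s)P(s) has a pole at the origin (type 1), so the static position error constant is infinite and e_ss = 1/(1+∞) = 0.

0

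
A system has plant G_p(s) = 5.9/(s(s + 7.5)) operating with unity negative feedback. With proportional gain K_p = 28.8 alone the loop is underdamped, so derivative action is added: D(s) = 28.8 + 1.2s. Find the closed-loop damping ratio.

ζ = 0.559

Forward path: (28.8 + 1.2s)·5.9/(s(s+7.5)). The closed-loop characteristic equation is s² + (7.5 + 5.9·1.2)s + 5.9·28.8 = 0.
That is s² + 14.58s + 169.9 = 0, so ω_n = 13.04 rad/s and ζ = 14.58/(2·13.04) = 0.5592.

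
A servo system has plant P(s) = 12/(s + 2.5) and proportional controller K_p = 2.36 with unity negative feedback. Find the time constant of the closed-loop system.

τ = 0.0324 s

Closed-loop transfer function: T(s) = K_p·P(s)/(1 + K_p·P(s)) = 28.32/(s + 2.5 + 28.32) = 28.32/(s + 30.82).
Time constant τ = 1/30.82 = 0.0324 s.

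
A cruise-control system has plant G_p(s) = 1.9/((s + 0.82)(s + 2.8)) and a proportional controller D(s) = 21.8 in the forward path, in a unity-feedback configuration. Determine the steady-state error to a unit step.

The loop is type 0. Static position error constant K_pos = D(0)·G_p(0) = 21.8·0.8275 = 18.04.
Steady-state error to a unit step: e_ss = 1/(1+K_pos) = 1/19.04 = 0.0525.

0.0525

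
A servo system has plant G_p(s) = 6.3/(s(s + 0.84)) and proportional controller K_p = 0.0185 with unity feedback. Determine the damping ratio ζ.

ζ = 1.23

With unity feedback the closed-loop characteristic equation is s² + 0.84s + 0.0185·6.3 = s² + 0.84s + 0.1165 = 0.
So ω_n² = 0.1165 ⇒ ω_n = 0.3414 rad/s, and ζ = 0.84/(2ω_n) = 1.23.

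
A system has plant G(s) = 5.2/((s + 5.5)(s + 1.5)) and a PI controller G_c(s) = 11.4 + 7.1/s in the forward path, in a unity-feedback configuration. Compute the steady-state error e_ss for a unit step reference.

The open loop G_c(s)G(s) has a pole at the origin (type 1), so the static position error constant is infinite and e_ss = 1/(1+∞) = 0.

0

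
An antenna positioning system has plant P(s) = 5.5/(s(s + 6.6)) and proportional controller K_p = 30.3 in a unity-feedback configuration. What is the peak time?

T_p = 0.252 s

From 1 + K_pP(s) = 0: s² + 6.6s + 166.7 = 0 ⇒ ω_n = 12.91, ζ = 0.2556.
Damped frequency ω_d = ω_n√(1−ζ²) = 12.48 rad/s, so peak time T_p = π/ω_d = 0.252 s.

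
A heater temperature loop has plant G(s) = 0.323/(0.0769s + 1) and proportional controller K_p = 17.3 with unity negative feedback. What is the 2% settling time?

Closed loop: T(s) = K_p·G/(1+K_p·G) = 5.588/(0.0769s + 1 + 5.588), with pole at s = −(1 + 5.588)/0.0769 = −85.67.
τ = 1/85.67 = 0.01167 s, so 2% settling time ≈ 4τ = 0.0467 s.

T_s ≈ 0.0467 s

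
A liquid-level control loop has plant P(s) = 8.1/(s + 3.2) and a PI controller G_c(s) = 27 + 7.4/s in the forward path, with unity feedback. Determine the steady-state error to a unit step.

The open loop G_c(s)P(s) has a pole at the origin (type 1), so the static position error constant is infinite and e_ss = 1/(1+∞) = 0.

0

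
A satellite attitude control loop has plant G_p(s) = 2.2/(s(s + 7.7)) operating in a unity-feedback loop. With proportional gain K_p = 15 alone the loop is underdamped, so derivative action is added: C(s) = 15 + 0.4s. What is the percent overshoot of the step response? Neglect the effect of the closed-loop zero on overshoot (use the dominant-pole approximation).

2.94%

Forward path: (15 + 0.4s)·2.2/(s(s+7.7)). The closed-loop characteristic equation is s² + (7.7 + 2.2·0.4)s + 2.2·15 = 0.
That is s² + 8.58s + 33 = 0, so ω_n = 5.745 rad/s and ζ = 8.58/(2·5.745) = 0.7468.
%OS = 100·exp(−πζ/√(1−ζ²)) = 2.94%.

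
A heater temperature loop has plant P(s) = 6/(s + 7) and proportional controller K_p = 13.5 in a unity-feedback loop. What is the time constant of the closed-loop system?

Closed-loop transfer function: T(s) = K_p·P(s)/(1 + K_p·P(s)) = 81/(s + 7 + 81) = 81/(s + 88).
Time constant τ = 1/88 = 0.0114 s.

τ = 0.0114 s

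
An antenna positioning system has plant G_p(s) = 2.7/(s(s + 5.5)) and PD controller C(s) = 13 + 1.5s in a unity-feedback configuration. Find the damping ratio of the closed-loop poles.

ζ = 0.806

Forward path: (13 + 1.5s)·2.7/(s(s+5.5)). The closed-loop characteristic equation is s² + (5.5 + 2.7·1.5)s + 2.7·13 = 0.
That is s² + 9.55s + 35.1 = 0, so ω_n = 5.925 rad/s and ζ = 9.55/(2·5.925) = 0.806.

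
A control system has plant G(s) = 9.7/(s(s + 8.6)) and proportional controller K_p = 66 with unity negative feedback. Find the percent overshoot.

The closed-loop denominator s² + 8.6s + 640.2 gives ω_n = √640.2 = 25.3 and ζ = 8.6/(2ω_n) = 0.1699.
%OS = 100·exp(−πζ/√(1−ζ²)) = 100·exp(−π·0.1699/√0.9711) = 58.2%.

58.2%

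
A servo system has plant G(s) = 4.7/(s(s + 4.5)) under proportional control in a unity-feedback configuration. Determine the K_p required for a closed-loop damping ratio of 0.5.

K_p = 4.31

Closed-loop characteristic equation: s² + 4.5s + K_p·4.7 = 0.
So ω_n = √(4.7K_p) and 2ζω_n = 4.5, giving ζ = 4.5/(2√(4.7K_p)).
Setting ζ = 0.5: √(4.7K_p) = 4.5/(2·0.5) = 4.5, so K_p = 20.25/4.7 = 4.31.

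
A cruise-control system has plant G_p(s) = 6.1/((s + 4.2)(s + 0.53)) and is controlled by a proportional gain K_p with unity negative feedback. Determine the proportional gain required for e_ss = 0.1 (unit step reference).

For a type-0 loop with proportional control, e_ss = 1/(1 + K_p·G_p(0)).
G_p(0) = 2.74. Require 1/(1 + K_p·2.74) = 0.1, so 1 + 2.74·K_p = 10.
K_p = (10 − 1)/2.74 = 3.28.

K_p = 3.28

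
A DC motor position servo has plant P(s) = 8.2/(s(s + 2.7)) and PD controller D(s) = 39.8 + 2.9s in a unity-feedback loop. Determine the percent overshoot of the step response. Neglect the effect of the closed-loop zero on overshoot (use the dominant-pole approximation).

Forward path: (39.8 + 2.9s)·8.2/(s(s+2.7)). The closed-loop characteristic equation is s² + (2.7 + 8.2·2.9)s + 8.2·39.8 = 0.
That is s² + 26.48s + 326.4 = 0, so ω_n = 18.07 rad/s and ζ = 26.48/(2·18.07) = 0.7329.
%OS = 100·exp(−πζ/√(1−ζ²)) = 3.39%.

3.39%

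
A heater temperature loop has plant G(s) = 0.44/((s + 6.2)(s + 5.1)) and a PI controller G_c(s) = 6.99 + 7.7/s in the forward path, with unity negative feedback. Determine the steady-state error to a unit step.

The open loop G_c(s)G(s) has a pole at the origin (type 1), so the static position error constant is infinite and e_ss = 1/(1+∞) = 0.

0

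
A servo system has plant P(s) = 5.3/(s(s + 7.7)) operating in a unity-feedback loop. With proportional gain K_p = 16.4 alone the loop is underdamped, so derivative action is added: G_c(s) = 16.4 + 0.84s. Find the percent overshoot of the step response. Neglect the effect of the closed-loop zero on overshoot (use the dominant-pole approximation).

Forward path: (16.4 + 0.84s)·5.3/(s(s+7.7)). The closed-loop characteristic equation is s² + (7.7 + 5.3·0.84)s + 5.3·16.4 = 0.
That is s² + 12.15s + 86.92 = 0, so ω_n = 9.323 rad/s and ζ = 12.15/(2·9.323) = 0.6517.
%OS = 100·exp(−πζ/√(1−ζ²)) = 6.72%.

6.72%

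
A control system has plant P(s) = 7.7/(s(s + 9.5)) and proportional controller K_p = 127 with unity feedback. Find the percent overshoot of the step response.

The closed-loop denominator s² + 9.5s + 977.9 gives ω_n = √977.9 = 31.27 and ζ = 9.5/(2ω_n) = 0.1519.
%OS = 100·exp(−πζ/√(1−ζ²)) = 100·exp(−π·0.1519/√0.9769) = 61.7%.

61.7%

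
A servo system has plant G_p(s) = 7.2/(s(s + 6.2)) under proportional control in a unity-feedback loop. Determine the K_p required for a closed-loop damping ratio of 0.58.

Closed-loop characteristic equation: s² + 6.2s + K_p·7.2 = 0.
So ω_n = √(7.2K_p) and 2ζω_n = 6.2, giving ζ = 6.2/(2√(7.2K_p)).
Setting ζ = 0.58: √(7.2K_p) = 6.2/(2·0.58) = 5.345, so K_p = 28.57/7.2 = 3.97.

K_p = 3.97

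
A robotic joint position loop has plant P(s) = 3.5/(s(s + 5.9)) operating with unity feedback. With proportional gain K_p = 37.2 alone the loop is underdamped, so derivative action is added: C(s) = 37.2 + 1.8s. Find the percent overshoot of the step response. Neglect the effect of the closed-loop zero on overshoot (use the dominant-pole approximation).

Forward path: (37.2 + 1.8s)·3.5/(s(s+5.9)). The closed-loop characteristic equation is s² + (5.9 + 3.5·1.8)s + 3.5·37.2 = 0.
That is s² + 12.2s + 130.2 = 0, so ω_n = 11.41 rad/s and ζ = 12.2/(2·11.41) = 0.5346.
%OS = 100·exp(−πζ/√(1−ζ²)) = 13.7%.

13.7%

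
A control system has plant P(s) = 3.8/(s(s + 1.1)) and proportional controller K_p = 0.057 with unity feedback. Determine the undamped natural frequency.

ω_n = 0.465 rad/s

1 + K_p·P(s) = 0 gives s² + 1.1s + 0.2166 = 0.
Matching s² + 2ζω_n s + ω_n²: ω_n = √0.2166 = 0.4654 rad/s and 2ζω_n = 1.1, so ζ = 1.1/(2·0.4654) = 1.18.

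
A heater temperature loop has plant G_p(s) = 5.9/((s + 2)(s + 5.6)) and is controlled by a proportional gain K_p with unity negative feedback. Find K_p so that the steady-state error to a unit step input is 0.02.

The loop is type 0, so e_ss(step) = 1/(1 + K_pos) with K_pos = K_p·G_p(0).
G_p(0) = 0.5268. Require 1/(1 + K_p·0.5268) = 0.02, so 1 + 0.5268·K_p = 50.
K_p = (50 − 1)/0.5268 = 93.

K_p = 93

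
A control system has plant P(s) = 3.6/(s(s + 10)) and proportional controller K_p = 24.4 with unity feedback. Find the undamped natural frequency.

With unity feedback the closed-loop characteristic equation is s² + 10s + 24.4·3.6 = s² + 10s + 87.84 = 0.
Matching s² + 2ζω_n s + ω_n²: ω_n = √87.84 = 9.372 rad/s and 2ζω_n = 10, so ζ = 10/(2·9.372) = 0.533.

ω_n = 9.37 rad/s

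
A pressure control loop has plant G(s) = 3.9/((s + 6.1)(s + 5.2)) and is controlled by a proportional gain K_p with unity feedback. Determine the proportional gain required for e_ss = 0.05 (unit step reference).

K_p = 155

For a type-0 loop with proportional control, e_ss = 1/(1 + K_p·G(0)).
G(0) = 0.123. Require 1/(1 + K_p·0.123) = 0.05, so 1 + 0.123·K_p = 20.
K_p = (20 − 1)/0.123 = 155.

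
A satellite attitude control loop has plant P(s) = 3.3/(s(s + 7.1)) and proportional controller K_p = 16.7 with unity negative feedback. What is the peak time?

From 1 + K_pP(s) = 0: s² + 7.1s + 55.11 = 0 ⇒ ω_n = 7.424, ζ = 0.4782.
Damped frequency ω_d = ω_n√(1−ζ²) = 6.52 rad/s, so peak time T_p = π/ω_d = 0.482 s.

T_p = 0.482 s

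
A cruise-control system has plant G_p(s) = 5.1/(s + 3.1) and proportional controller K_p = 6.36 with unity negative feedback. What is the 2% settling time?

T_s ≈ 0.113 s

Closed-loop transfer function: T(s) = K_p·G_p(s)/(1 + K_p·G_p(s)) = 32.44/(s + 3.1 + 32.44) = 32.44/(s + 35.54).
Time constant τ = 1/35.54 = 0.02814 s, so the 2% settling time is about 4τ = 0.113 s.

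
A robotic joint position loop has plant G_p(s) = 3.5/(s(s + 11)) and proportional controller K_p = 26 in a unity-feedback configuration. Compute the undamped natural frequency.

The closed-loop denominator is s(s+11) + 26·3.5 = s² + 11s + 91.
So ω_n² = 91 ⇒ ω_n = 9.539 rad/s, and ζ = 11/(2ω_n) = 0.577.

ω_n = 9.54 rad/s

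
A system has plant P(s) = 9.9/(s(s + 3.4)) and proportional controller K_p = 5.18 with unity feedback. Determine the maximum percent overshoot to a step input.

46.4%

From 1 + K_pP(s) = 0: s² + 3.4s + 51.28 = 0 ⇒ ω_n = 7.161, ζ = 0.2374.
%OS = 100·exp(−πζ/√(1−ζ²)) = 100·exp(−π·0.2374/√0.9436) = 46.4%.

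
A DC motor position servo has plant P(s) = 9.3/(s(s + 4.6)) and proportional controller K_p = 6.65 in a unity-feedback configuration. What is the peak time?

T_p = 0.418 s

The closed-loop denominator s² + 4.6s + 61.85 gives ω_n = √61.85 = 7.864 and ζ = 4.6/(2ω_n) = 0.2925.
Damped frequency ω_d = ω_n√(1−ζ²) = 7.52 rad/s, so peak time T_p = π/ω_d = 0.418 s.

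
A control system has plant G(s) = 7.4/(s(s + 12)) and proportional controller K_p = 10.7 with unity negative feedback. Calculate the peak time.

From 1 + K_pG(s) = 0: s² + 12s + 79.18 = 0 ⇒ ω_n = 8.898, ζ = 0.6743.
Damped frequency ω_d = ω_n√(1−ζ²) = 6.571 rad/s, so peak time T_p = π/ω_d = 0.478 s.

T_p = 0.478 s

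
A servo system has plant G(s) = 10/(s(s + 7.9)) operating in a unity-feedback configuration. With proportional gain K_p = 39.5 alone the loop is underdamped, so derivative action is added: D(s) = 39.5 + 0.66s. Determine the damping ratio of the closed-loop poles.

ζ = 0.365

Forward path: (39.5 + 0.66s)·10/(s(s+7.9)). The closed-loop characteristic equation is s² + (7.9 + 10·0.66)s + 10·39.5 = 0.
That is s² + 14.5s + 395 = 0, so ω_n = 19.87 rad/s and ζ = 14.5/(2·19.87) = 0.3648.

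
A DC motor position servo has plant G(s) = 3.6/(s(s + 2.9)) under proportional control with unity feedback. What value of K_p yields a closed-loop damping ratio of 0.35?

Closed-loop characteristic equation: s² + 2.9s + K_p·3.6 = 0.
So ω_n = √(3.6K_p) and 2ζω_n = 2.9, giving ζ = 2.9/(2√(3.6K_p)).
Setting ζ = 0.35: √(3.6K_p) = 2.9/(2·0.35) = 4.143, so K_p = 17.16/3.6 = 4.77.

K_p = 4.77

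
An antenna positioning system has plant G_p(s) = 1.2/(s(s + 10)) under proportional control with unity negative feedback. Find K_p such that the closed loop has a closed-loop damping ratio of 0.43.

Closed-loop characteristic equation: s² + 10s + K_p·1.2 = 0.
So ω_n = √(1.2K_p) and 2ζω_n = 10, giving ζ = 10/(2√(1.2K_p)).
Setting ζ = 0.43: √(1.2K_p) = 10/(2·0.43) = 11.63, so K_p = 135.2/1.2 = 113.

K_p = 113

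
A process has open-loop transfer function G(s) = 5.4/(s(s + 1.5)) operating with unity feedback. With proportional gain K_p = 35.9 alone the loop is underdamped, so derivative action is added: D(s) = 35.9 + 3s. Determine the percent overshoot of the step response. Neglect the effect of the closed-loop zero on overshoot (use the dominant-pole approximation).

7.53%

Forward path: (35.9 + 3s)·5.4/(s(s+1.5)). The closed-loop characteristic equation is s² + (1.5 + 5.4·3)s + 5.4·35.9 = 0.
That is s² + 17.7s + 193.9 = 0, so ω_n = 13.92 rad/s and ζ = 17.7/(2·13.92) = 0.6356.
%OS = 100·exp(−πζ/√(1−ζ²)) = 7.53%.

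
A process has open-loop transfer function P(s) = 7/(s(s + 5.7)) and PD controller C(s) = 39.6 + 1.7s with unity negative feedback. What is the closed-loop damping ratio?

Forward path: (39.6 + 1.7s)·7/(s(s+5.7)). The closed-loop characteristic equation is s² + (5.7 + 7·1.7)s + 7·39.6 = 0.
That is s² + 17.6s + 277.2 = 0, so ω_n = 16.65 rad/s and ζ = 17.6/(2·16.65) = 0.5285.

ζ = 0.529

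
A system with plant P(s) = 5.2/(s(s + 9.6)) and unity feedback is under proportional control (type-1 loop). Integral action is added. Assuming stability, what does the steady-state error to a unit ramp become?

The integrator raises the loop to type 2, so K_v → ∞ and e_ss to a ramp is zero.

0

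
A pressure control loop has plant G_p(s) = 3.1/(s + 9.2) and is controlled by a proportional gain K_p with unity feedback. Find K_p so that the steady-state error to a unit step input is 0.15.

K_p = 16.8

Steady-state error for a unit step on this type-0 loop is 1/(1 + K_p·G_p(0)).
G_p(0) = 0.337. Require 1/(1 + K_p·0.337) = 0.15, so 1 + 0.337·K_p = 6.667.
K_p = (6.667 − 1)/0.337 = 16.8.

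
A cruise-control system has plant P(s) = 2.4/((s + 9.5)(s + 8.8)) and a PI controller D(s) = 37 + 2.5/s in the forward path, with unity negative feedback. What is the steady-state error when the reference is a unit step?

The open loop D(s)P(s) has a pole at the origin (type 1), so the static position error constant is infinite and e_ss = 1/(1+∞) = 0.

0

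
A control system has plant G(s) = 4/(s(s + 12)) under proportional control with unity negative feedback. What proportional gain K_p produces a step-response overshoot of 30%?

K_p = 70.3

From %OS = 100·exp(−πζ/√(1−ζ²)) = 30%, ζ = −ln(0.3)/√(π²+ln²(0.3)) = 0.3579.
Characteristic equation s² + 12s + 4K_p = 0 gives ζ = 12/(2√(4K_p)).
Setting ζ = 0.3579: √(4K_p) = 12/(2·0.3579) = 16.77, so K_p = 281.1/4 = 70.3.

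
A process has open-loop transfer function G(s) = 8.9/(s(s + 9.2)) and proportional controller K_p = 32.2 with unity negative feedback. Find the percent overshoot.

41.2%

The closed-loop denominator s² + 9.2s + 286.6 gives ω_n = √286.6 = 16.93 and ζ = 9.2/(2ω_n) = 0.2717.
%OS = 100·exp(−πζ/√(1−ζ²)) = 100·exp(−π·0.2717/√0.9262) = 41.2%.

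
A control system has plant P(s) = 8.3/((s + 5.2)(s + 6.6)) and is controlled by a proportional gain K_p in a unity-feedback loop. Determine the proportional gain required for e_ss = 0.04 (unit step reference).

For a type-0 loop with proportional control, e_ss = 1/(1 + K_p·P(0)).
P(0) = 0.2418. Require 1/(1 + K_p·0.2418) = 0.04, so 1 + 0.2418·K_p = 25.
K_p = (25 − 1)/0.2418 = 99.2.

K_p = 99.2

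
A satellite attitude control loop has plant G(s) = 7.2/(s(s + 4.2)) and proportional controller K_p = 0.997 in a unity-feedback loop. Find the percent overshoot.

1.9%

From 1 + K_pG(s) = 0: s² + 4.2s + 7.178 = 0 ⇒ ω_n = 2.679, ζ = 0.7838.
%OS = 100·exp(−πζ/√(1−ζ²)) = 100·exp(−π·0.7838/√0.3857) = 1.9%.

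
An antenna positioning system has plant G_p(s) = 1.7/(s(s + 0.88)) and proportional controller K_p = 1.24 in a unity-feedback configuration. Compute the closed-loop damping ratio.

1 + K_p·G_p(s) = 0 gives s² + 0.88s + 2.108 = 0.
So ω_n² = 2.108 ⇒ ω_n = 1.452 rad/s, and ζ = 0.88/(2ω_n) = 0.303.

ζ = 0.303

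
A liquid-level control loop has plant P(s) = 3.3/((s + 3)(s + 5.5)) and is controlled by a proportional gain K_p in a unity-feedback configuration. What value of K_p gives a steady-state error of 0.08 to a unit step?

The loop is type 0, so e_ss(step) = 1/(1 + K_pos) with K_pos = K_p·P(0).
P(0) = 0.2. Require 1/(1 + K_p·0.2) = 0.08, so 1 + 0.2·K_p = 12.5.
K_p = (12.5 − 1)/0.2 = 57.5.

K_p = 57.5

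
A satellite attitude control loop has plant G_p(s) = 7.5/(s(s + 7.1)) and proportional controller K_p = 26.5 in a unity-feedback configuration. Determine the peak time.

Closed-loop characteristic equation: s² + 7.1s + 198.8 = 0, so ω_n = 14.1 rad/s and ζ = 7.1/(2·14.1) = 0.2518.
Damped frequency ω_d = ω_n√(1−ζ²) = 13.64 rad/s, so peak time T_p = π/ω_d = 0.23 s.

T_p = 0.23 s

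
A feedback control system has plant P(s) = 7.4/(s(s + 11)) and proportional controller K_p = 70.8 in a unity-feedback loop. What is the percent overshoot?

45.9%

From 1 + K_pP(s) = 0: s² + 11s + 523.9 = 0 ⇒ ω_n = 22.89, ζ = 0.2403.
%OS = 100·exp(−πζ/√(1−ζ²)) = 100·exp(−π·0.2403/√0.9423) = 45.9%.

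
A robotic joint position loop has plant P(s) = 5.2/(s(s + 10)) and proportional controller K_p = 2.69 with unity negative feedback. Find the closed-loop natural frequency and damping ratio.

1 + K_p·P(s) = 0 gives s² + 10s + 13.99 = 0.
Matching s² + 2ζω_n s + ω_n²: ω_n = √13.99 = 3.74 rad/s and 2ζω_n = 10, so ζ = 10/(2·3.74) = 1.34.

ω_n = 3.74 rad/s, ζ = 1.34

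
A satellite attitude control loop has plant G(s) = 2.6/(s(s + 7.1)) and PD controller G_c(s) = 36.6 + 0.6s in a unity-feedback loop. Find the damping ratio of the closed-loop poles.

ζ = 0.444

Forward path: (36.6 + 0.6s)·2.6/(s(s+7.1)). The closed-loop characteristic equation is s² + (7.1 + 2.6·0.6)s + 2.6·36.6 = 0.
That is s² + 8.66s + 95.16 = 0, so ω_n = 9.755 rad/s and ζ = 8.66/(2·9.755) = 0.4439.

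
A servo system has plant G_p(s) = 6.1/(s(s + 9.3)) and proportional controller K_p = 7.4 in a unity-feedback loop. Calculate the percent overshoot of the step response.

The closed-loop denominator s² + 9.3s + 45.14 gives ω_n = √45.14 = 6.719 and ζ = 9.3/(2ω_n) = 0.6921.
%OS = 100·exp(−πζ/√(1−ζ²)) = 100·exp(−π·0.6921/√0.521) = 4.92%.

4.92%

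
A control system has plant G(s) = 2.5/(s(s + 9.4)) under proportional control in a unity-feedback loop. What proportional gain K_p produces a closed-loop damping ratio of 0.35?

Closed-loop characteristic equation: s² + 9.4s + K_p·2.5 = 0.
So ω_n = √(2.5K_p) and 2ζω_n = 9.4, giving ζ = 9.4/(2√(2.5K_p)).
Setting ζ = 0.35: √(2.5K_p) = 9.4/(2·0.35) = 13.43, so K_p = 180.3/2.5 = 72.1.

K_p = 72.1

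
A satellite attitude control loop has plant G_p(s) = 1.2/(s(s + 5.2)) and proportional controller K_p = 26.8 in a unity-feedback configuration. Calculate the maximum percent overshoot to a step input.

From 1 + K_pG_p(s) = 0: s² + 5.2s + 32.16 = 0 ⇒ ω_n = 5.671, ζ = 0.4585.
%OS = 100·exp(−πζ/√(1−ζ²)) = 100·exp(−π·0.4585/√0.7898) = 19.8%.

19.8%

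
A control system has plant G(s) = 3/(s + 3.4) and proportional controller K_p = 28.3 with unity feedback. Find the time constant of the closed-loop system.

Closed-loop transfer function: T(s) = K_p·G(s)/(1 + K_p·G(s)) = 84.9/(s + 3.4 + 84.9) = 84.9/(s + 88.3).
Time constant τ = 1/88.3 = 0.0113 s.

τ = 0.0113 s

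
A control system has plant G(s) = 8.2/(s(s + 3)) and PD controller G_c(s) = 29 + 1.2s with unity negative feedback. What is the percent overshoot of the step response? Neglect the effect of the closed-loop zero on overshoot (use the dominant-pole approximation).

Forward path: (29 + 1.2s)·8.2/(s(s+3)). The closed-loop characteristic equation is s² + (3 + 8.2·1.2)s + 8.2·29 = 0.
That is s² + 12.84s + 237.8 = 0, so ω_n = 15.42 rad/s and ζ = 12.84/(2·15.42) = 0.4163.
%OS = 100·exp(−πζ/√(1−ζ²)) = 23.7%.

23.7%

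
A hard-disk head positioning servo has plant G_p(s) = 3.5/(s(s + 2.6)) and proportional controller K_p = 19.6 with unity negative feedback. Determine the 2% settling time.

T_s ≈ 3.08 s

Closed-loop characteristic equation: s² + 2.6s + 68.6 = 0, so ω_n = 8.283 rad/s and ζ = 2.6/(2·8.283) = 0.157.
2% settling time T_s ≈ 4/(ζω_n) = 4/1.3 = 3.08 s.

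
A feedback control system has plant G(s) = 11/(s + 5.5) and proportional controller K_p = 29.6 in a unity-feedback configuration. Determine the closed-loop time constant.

Closed-loop transfer function: T(s) = K_p·G(s)/(1 + K_p·G(s)) = 325.6/(s + 5.5 + 325.6) = 325.6/(s + 331.1).
Time constant τ = 1/331.1 = 0.00302 s.

τ = 0.00302 s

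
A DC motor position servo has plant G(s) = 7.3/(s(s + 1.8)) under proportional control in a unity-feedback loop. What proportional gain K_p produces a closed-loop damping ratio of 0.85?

K_p = 0.154

Closed-loop characteristic equation: s² + 1.8s + K_p·7.3 = 0.
So ω_n = √(7.3K_p) and 2ζω_n = 1.8, giving ζ = 1.8/(2√(7.3K_p)).
Setting ζ = 0.85: √(7.3K_p) = 1.8/(2·0.85) = 1.059, so K_p = 1.121/7.3 = 0.154.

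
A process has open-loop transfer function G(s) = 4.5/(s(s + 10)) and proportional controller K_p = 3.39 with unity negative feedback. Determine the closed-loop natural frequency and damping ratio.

With unity feedback the closed-loop characteristic equation is s² + 10s + 3.39·4.5 = s² + 10s + 15.26 = 0.
So ω_n² = 15.26 ⇒ ω_n = 3.906 rad/s, and ζ = 10/(2ω_n) = 1.28.

ω_n = 3.91 rad/s, ζ = 1.28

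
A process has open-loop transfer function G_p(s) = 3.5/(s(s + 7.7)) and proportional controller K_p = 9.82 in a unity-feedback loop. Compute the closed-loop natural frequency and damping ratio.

With unity feedback the closed-loop characteristic equation is s² + 7.7s + 9.82·3.5 = s² + 7.7s + 34.37 = 0.
So ω_n² = 34.37 ⇒ ω_n = 5.863 rad/s, and ζ = 7.7/(2ω_n) = 0.657.

ω_n = 5.86 rad/s, ζ = 0.657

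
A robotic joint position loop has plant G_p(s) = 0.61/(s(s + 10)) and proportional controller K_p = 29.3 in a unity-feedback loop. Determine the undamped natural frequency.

The closed-loop denominator is s(s+10) + 29.3·0.61 = s² + 10s + 17.87.
Matching s² + 2ζω_n s + ω_n²: ω_n = √17.87 = 4.228 rad/s and 2ζω_n = 10, so ζ = 10/(2·4.228) = 1.18.

ω_n = 4.23 rad/s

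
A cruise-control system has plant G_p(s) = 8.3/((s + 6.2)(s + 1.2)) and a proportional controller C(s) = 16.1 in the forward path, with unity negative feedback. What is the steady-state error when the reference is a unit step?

The loop is type 0. Static position error constant K_pos = C(0)·G_p(0) = 16.1·1.116 = 17.96.
Steady-state error to a unit step: e_ss = 1/(1+K_pos) = 1/18.96 = 0.0527.

0.0527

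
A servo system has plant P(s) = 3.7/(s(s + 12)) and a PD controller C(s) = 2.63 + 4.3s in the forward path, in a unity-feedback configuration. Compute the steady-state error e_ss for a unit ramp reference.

1.23

The loop has one pole at the origin (type 1). Velocity error constant K_v = lim_{s→0} s·C(s)P(s) = 2.63·3.7/12 = 0.8109.
Steady-state error to a unit ramp: e_ss = 1/K_v = 1.23.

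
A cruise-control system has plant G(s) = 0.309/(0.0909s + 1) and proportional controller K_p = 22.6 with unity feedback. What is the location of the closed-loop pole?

Closed loop: T(s) = K_p·G/(1+K_p·G) = 6.983/(0.0909s + 1 + 6.983), with pole at s = −(1 + 6.983)/0.0909 = −87.83.

s = -87.83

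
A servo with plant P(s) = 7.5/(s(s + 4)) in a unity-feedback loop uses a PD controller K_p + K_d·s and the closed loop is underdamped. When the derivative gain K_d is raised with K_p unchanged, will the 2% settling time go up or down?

decrease

Characteristic equation s² + (4 + 7.5K_d)s + 7.5K_p = 0: raising K_d increases ζω_n = (4+7.5K_d)/2 while the loop stays underdamped, so T_s ≈ 4/(ζω_n) decreases.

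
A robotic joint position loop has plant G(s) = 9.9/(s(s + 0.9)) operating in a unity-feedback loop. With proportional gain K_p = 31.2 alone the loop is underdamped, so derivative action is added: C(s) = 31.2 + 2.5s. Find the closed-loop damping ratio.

Forward path: (31.2 + 2.5s)·9.9/(s(s+0.9)). The closed-loop characteristic equation is s² + (0.9 + 9.9·2.5)s + 9.9·31.2 = 0.
That is s² + 25.65s + 308.9 = 0, so ω_n = 17.57 rad/s and ζ = 25.65/(2·17.57) = 0.7297.

ζ = 0.73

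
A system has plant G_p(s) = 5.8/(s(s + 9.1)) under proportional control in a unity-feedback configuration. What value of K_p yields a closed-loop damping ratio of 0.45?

K_p = 17.6

Closed-loop characteristic equation: s² + 9.1s + K_p·5.8 = 0.
So ω_n = √(5.8K_p) and 2ζω_n = 9.1, giving ζ = 9.1/(2√(5.8K_p)).
Setting ζ = 0.45: √(5.8K_p) = 9.1/(2·0.45) = 10.11, so K_p = 102.2/5.8 = 17.6.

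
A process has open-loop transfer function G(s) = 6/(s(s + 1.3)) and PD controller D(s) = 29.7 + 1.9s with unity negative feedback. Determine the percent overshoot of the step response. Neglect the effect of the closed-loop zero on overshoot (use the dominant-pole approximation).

18.3%

Forward path: (29.7 + 1.9s)·6/(s(s+1.3)). The closed-loop characteristic equation is s² + (1.3 + 6·1.9)s + 6·29.7 = 0.
That is s² + 12.7s + 178.2 = 0, so ω_n = 13.35 rad/s and ζ = 12.7/(2·13.35) = 0.4757.
%OS = 100·exp(−πζ/√(1−ζ²)) = 18.3%.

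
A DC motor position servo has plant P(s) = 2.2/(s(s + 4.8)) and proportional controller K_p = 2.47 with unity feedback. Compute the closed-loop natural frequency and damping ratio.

ω_n = 2.33 rad/s, ζ = 1.03

With unity feedback the closed-loop characteristic equation is s² + 4.8s + 2.47·2.2 = s² + 4.8s + 5.434 = 0.
So ω_n² = 5.434 ⇒ ω_n = 2.331 rad/s, and ζ = 4.8/(2ω_n) = 1.03.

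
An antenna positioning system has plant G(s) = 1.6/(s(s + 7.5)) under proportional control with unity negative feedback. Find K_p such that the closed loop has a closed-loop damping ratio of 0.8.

K_p = 13.7

Closed-loop characteristic equation: s² + 7.5s + K_p·1.6 = 0.
So ω_n = √(1.6K_p) and 2ζω_n = 7.5, giving ζ = 7.5/(2√(1.6K_p)).
Setting ζ = 0.8: √(1.6K_p) = 7.5/(2·0.8) = 4.688, so K_p = 21.97/1.6 = 13.7.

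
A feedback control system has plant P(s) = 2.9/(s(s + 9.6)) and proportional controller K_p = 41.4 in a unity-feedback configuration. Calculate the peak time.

T_p = 0.319 s

The closed-loop denominator s² + 9.6s + 120.1 gives ω_n = √120.1 = 10.96 and ζ = 9.6/(2ω_n) = 0.4381.
Damped frequency ω_d = ω_n√(1−ζ²) = 9.85 rad/s, so peak time T_p = π/ω_d = 0.319 s.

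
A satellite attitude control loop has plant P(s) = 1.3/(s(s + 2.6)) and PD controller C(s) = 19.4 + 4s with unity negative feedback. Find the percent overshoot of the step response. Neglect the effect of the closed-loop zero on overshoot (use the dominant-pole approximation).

Forward path: (19.4 + 4s)·1.3/(s(s+2.6)). The closed-loop characteristic equation is s² + (2.6 + 1.3·4)s + 1.3·19.4 = 0.
That is s² + 7.8s + 25.22 = 0, so ω_n = 5.022 rad/s and ζ = 7.8/(2·5.022) = 0.7766.
%OS = 100·exp(−πζ/√(1−ζ²)) = 2.08%.

2.08%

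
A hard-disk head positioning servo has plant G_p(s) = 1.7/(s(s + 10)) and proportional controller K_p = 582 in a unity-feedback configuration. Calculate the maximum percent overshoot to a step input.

The closed-loop denominator s² + 10s + 989.4 gives ω_n = √989.4 = 31.45 and ζ = 10/(2ω_n) = 0.159.
%OS = 100·exp(−πζ/√(1−ζ²)) = 100·exp(−π·0.159/√0.9747) = 60.3%.

60.3%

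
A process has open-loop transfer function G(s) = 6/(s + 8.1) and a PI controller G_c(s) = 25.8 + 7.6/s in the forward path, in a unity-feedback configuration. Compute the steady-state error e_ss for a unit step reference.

The open loop G_c(s)G(s) has a pole at the origin (type 1), so the static position error constant is infinite and e_ss = 1/(1+∞) = 0.

0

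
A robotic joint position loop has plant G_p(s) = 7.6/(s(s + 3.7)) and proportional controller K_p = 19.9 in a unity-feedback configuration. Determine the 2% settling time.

The closed-loop denominator s² + 3.7s + 151.2 gives ω_n = √151.2 = 12.3 and ζ = 3.7/(2ω_n) = 0.1504.
2% settling time T_s ≈ 4/(ζω_n) = 4/1.85 = 2.16 s.

T_s ≈ 2.16 s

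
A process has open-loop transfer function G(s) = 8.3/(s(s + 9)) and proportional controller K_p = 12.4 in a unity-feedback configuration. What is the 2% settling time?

From 1 + K_pG(s) = 0: s² + 9s + 102.9 = 0 ⇒ ω_n = 10.14, ζ = 0.4436.
2% settling time T_s ≈ 4/(ζω_n) = 4/4.5 = 0.889 s.

T_s ≈ 0.889 s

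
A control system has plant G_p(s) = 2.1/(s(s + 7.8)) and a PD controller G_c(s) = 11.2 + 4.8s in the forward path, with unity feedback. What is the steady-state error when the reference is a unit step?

0

The open loop G_c(s)G_p(s) has a pole at the origin (type 1), so the static position error constant is infinite and e_ss = 1/(1+∞) = 0.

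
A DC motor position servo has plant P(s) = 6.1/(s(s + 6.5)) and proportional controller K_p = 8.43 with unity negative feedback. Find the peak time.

The closed-loop denominator s² + 6.5s + 51.42 gives ω_n = √51.42 = 7.171 and ζ = 6.5/(2ω_n) = 0.4532.
Damped frequency ω_d = ω_n√(1−ζ²) = 6.392 rad/s, so peak time T_p = π/ω_d = 0.491 s.

T_p = 0.491 s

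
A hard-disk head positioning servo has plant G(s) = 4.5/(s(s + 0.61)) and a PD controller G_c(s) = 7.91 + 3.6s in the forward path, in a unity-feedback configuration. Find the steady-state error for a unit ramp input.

The loop has one pole at the origin (type 1). Velocity error constant K_v = lim_{s→0} s·G_c(s)G(s) = 7.91·4.5/0.61 = 58.35.
Steady-state error to a unit ramp: e_ss = 1/K_v = 0.0171.

0.0171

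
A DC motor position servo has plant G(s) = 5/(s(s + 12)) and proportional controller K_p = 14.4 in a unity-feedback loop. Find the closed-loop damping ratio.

With unity feedback the closed-loop characteristic equation is s² + 12s + 14.4·5 = s² + 12s + 72 = 0.
So ω_n² = 72 ⇒ ω_n = 8.485 rad/s, and ζ = 12/(2ω_n) = 0.707.

ζ = 0.707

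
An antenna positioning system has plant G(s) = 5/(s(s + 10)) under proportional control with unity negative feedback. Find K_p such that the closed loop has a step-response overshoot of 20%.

From %OS = 100·exp(−πζ/√(1−ζ²)) = 20%, ζ = −ln(0.2)/√(π²+ln²(0.2)) = 0.4559.
Characteristic equation s² + 10s + 5K_p = 0 gives ζ = 10/(2√(5K_p)).
Setting ζ = 0.4559: √(5K_p) = 10/(2·0.4559) = 10.97, so K_p = 120.3/5 = 24.1.

K_p = 24.1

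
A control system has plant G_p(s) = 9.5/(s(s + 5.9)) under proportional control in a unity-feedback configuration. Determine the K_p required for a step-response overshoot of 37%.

From %OS = 100·exp(−πζ/√(1−ζ²)) = 37%, ζ = −ln(0.37)/√(π²+ln²(0.37)) = 0.3017.
Characteristic equation s² + 5.9s + 9.5K_p = 0 gives ζ = 5.9/(2√(9.5K_p)).
Setting ζ = 0.3017: √(9.5K_p) = 5.9/(2·0.3017) = 9.777, so K_p = 95.59/9.5 = 10.1.

K_p = 10.1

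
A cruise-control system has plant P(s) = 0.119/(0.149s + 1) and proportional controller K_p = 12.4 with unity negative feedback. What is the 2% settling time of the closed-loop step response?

T_s ≈ 0.241 s

Closed loop: T(s) = K_p·P/(1+K_p·P) = 1.476/(0.149s + 1 + 1.476), with pole at s = −(1 + 1.476)/0.149 = −16.61.
τ = 1/16.61 = 0.06019 s, so 2% settling time ≈ 4τ = 0.241 s.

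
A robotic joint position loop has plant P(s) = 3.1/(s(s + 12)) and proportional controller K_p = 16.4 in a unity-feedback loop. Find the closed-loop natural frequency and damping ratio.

1 + K_p·P(s) = 0 gives s² + 12s + 50.84 = 0.
Matching s² + 2ζω_n s + ω_n²: ω_n = √50.84 = 7.13 rad/s and 2ζω_n = 12, so ζ = 12/(2·7.13) = 0.841.

ω_n = 7.13 rad/s, ζ = 0.841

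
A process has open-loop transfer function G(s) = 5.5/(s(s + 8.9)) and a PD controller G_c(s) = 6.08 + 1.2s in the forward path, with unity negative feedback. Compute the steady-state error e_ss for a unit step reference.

The open loop G_c(s)G(s) has a pole at the origin (type 1), so the static position error constant is infinite and e_ss = 1/(1+∞) = 0.

0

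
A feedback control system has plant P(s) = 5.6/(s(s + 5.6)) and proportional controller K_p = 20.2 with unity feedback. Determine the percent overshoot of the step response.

Closed-loop characteristic equation: s² + 5.6s + 113.1 = 0, so ω_n = 10.64 rad/s and ζ = 5.6/(2·10.64) = 0.2633.
%OS = 100·exp(−πζ/√(1−ζ²)) = 100·exp(−π·0.2633/√0.9307) = 42.4%.

42.4%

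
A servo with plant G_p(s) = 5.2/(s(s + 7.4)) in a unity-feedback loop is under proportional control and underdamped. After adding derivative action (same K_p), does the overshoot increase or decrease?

The derivative term adds K·K_d to the s-coefficient of the characteristic equation, raising 2ζω_n while ω_n is unchanged; ζ increases, so overshoot decreases.

decrease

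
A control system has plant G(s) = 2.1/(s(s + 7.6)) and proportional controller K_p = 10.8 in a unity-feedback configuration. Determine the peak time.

T_p = 1.09 s

The closed-loop denominator s² + 7.6s + 22.68 gives ω_n = √22.68 = 4.762 and ζ = 7.6/(2ω_n) = 0.7979.
Damped frequency ω_d = ω_n√(1−ζ²) = 2.871 rad/s, so peak time T_p = π/ω_d = 1.09 s.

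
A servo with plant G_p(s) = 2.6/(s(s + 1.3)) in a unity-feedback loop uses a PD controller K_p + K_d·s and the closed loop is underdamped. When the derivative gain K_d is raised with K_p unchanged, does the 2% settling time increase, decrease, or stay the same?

decrease

Characteristic equation s² + (1.3 + 2.6K_d)s + 2.6K_p = 0: raising K_d increases ζω_n = (1.3+2.6K_d)/2 while the loop stays underdamped, so T_s ≈ 4/(ζω_n) decreases.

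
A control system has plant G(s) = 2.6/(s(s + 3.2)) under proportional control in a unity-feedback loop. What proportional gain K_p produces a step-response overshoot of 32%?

From %OS = 100·exp(−πζ/√(1−ζ²)) = 32%, ζ = −ln(0.32)/√(π²+ln²(0.32)) = 0.341.
Characteristic equation s² + 3.2s + 2.6K_p = 0 gives ζ = 3.2/(2√(2.6K_p)).
Setting ζ = 0.341: √(2.6K_p) = 3.2/(2·0.341) = 4.693, so K_p = 22.02/2.6 = 8.47.

K_p = 8.47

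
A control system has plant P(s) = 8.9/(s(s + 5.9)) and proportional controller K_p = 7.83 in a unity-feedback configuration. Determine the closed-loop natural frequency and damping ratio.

ω_n = 8.35 rad/s, ζ = 0.353

With unity feedback the closed-loop characteristic equation is s² + 5.9s + 7.83·8.9 = s² + 5.9s + 69.69 = 0.
So ω_n² = 69.69 ⇒ ω_n = 8.348 rad/s, and ζ = 5.9/(2ω_n) = 0.353.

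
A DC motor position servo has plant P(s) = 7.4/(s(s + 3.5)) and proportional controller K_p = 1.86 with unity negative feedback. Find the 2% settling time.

T_s ≈ 2.29 s

From 1 + K_pP(s) = 0: s² + 3.5s + 13.76 = 0 ⇒ ω_n = 3.71, ζ = 0.4717.
2% settling time T_s ≈ 4/(ζω_n) = 4/1.75 = 2.29 s.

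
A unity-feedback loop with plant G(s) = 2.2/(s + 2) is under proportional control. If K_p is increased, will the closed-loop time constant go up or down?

The closed-loop bandwidth 2+K_p·2.2 grows with K_p, so τ shrinks.

decrease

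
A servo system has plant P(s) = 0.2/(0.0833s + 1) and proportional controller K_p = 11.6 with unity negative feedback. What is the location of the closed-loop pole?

s = -39.86

Closed loop: T(s) = K_p·P/(1+K_p·P) = 2.32/(0.0833s + 1 + 2.32), with pole at s = −(1 + 2.32)/0.0833 = −39.86.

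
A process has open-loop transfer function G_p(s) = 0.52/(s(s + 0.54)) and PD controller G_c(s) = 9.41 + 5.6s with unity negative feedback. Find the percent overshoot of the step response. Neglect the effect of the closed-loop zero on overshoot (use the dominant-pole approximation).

Forward path: (9.41 + 5.6s)·0.52/(s(s+0.54)). The closed-loop characteristic equation is s² + (0.54 + 0.52·5.6)s + 0.52·9.41 = 0.
That is s² + 3.452s + 4.893 = 0, so ω_n = 2.212 rad/s and ζ = 3.452/(2·2.212) = 0.7803.
%OS = 100·exp(−πζ/√(1−ζ²)) = 1.99%.

1.99%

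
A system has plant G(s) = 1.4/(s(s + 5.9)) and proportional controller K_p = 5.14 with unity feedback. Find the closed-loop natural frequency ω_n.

1 + K_p·G(s) = 0 gives s² + 5.9s + 7.196 = 0.
So ω_n² = 7.196 ⇒ ω_n = 2.683 rad/s, and ζ = 5.9/(2ω_n) = 1.1.

ω_n = 2.68 rad/s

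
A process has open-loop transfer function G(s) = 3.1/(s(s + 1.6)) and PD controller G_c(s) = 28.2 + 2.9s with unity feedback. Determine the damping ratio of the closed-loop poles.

Forward path: (28.2 + 2.9s)·3.1/(s(s+1.6)). The closed-loop characteristic equation is s² + (1.6 + 3.1·2.9)s + 3.1·28.2 = 0.
That is s² + 10.59s + 87.42 = 0, so ω_n = 9.35 rad/s and ζ = 10.59/(2·9.35) = 0.5663.

ζ = 0.566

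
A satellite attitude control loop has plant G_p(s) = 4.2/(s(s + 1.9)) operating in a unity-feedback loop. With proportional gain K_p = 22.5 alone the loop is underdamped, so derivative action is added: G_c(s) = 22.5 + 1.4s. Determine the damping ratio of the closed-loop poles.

Forward path: (22.5 + 1.4s)·4.2/(s(s+1.9)). The closed-loop characteristic equation is s² + (1.9 + 4.2·1.4)s + 4.2·22.5 = 0.
That is s² + 7.78s + 94.5 = 0, so ω_n = 9.721 rad/s and ζ = 7.78/(2·9.721) = 0.4002.

ζ = 0.4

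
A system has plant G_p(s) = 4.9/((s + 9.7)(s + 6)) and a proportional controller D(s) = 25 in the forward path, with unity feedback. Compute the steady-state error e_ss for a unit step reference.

The loop is type 0. Static position error constant K_pos = D(0)·G_p(0) = 25·0.08419 = 2.105.
Steady-state error to a unit step: e_ss = 1/(1+K_pos) = 1/3.105 = 0.322.

0.322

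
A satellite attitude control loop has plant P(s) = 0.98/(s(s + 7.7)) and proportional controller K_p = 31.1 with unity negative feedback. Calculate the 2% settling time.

T_s ≈ 1.04 s

Closed-loop characteristic equation: s² + 7.7s + 30.48 = 0, so ω_n = 5.521 rad/s and ζ = 7.7/(2·5.521) = 0.6974.
2% settling time T_s ≈ 4/(ζω_n) = 4/3.85 = 1.04 s.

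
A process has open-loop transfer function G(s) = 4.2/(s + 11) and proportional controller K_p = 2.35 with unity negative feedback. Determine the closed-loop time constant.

Closed-loop transfer function: T(s) = K_p·G(s)/(1 + K_p·G(s)) = 9.87/(s + 11 + 9.87) = 9.87/(s + 20.87).
Time constant τ = 1/20.87 = 0.0479 s.

τ = 0.0479 s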